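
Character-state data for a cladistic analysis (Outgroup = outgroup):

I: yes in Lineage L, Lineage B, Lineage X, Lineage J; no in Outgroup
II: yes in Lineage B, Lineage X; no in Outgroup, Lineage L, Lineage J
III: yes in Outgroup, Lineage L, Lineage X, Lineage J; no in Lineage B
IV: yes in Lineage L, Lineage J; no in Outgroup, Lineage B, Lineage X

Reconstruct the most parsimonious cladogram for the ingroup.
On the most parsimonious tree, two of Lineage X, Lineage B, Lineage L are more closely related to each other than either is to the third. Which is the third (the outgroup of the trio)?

Character polarity is set by the outgroup: the derived state is whichever differs from the outgroup's state, so for III the derived state is 'no', and for the remaining characters it is 'yes'.
I (derived state 'yes') is shared by all ingroup taxa — unites the whole ingroup.
II (derived state 'yes') is shared by Lineage B and Lineage X — a synapomorphy uniting that clade.
III (derived state 'no') is unique to Lineage B (autapomorphy; uninformative for grouping).
IV (derived state 'yes') is shared by Lineage J and Lineage L — a synapomorphy uniting that clade.
Most parsimonious ingroup topology: ((Lineage L,Lineage J),(Lineage B,Lineage X)).
Lineage B and Lineage X share a more recent common ancestor with each other than either does with Lineage L, so Lineage L is the least closely related of the three.

Lineage L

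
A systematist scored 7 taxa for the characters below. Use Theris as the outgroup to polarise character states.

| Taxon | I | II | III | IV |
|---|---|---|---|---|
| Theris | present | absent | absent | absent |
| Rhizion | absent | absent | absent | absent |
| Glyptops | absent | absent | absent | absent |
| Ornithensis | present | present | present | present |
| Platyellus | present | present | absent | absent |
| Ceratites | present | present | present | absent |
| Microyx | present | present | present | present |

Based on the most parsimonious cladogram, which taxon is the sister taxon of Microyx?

Character polarity is set by the outgroup: the derived state is whichever differs from the outgroup's state, so for I the derived state is 'absent', and for the remaining characters it is 'present'.
I (derived state 'absent') is shared by Glyptops and Rhizion — a synapomorphy uniting that clade.
II (derived state 'present') is shared by Ceratites, Microyx, Ornithensis, and Platyellus — a synapomorphy uniting that clade.
III: derived state 'present' in Ceratites, Microyx, and Ornithensis only — synapomorphy for {Ceratites, Microyx, Ornithensis}.
Only Microyx and Ornithensis show the derived state 'present' for IV, supporting them as a clade.
Most parsimonious ingroup topology: ((Rhizion,Glyptops),(((Ornithensis,Microyx),Ceratites),Platyellus)).
Microyx and Ornithensis form a cherry on this tree, so they are sister taxa.

Ornithensis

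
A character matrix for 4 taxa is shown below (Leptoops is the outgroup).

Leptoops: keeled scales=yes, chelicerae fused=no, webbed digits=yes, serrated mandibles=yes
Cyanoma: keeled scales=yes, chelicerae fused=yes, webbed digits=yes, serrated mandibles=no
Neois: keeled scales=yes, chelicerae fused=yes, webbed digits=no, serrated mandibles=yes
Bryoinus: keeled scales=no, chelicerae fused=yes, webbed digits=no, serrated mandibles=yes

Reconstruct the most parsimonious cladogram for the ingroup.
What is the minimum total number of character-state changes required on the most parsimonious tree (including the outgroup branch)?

Character polarity is set by the outgroup: the derived state is whichever differs from the outgroup's state, so for keeled scales, webbed digits, serrated mandibles the derived state is 'no', and for the remaining characters it is 'yes'.
keeled scales (derived state 'no') is unique to Bryoinus (autapomorphy; uninformative for grouping).
All ingroup taxa share the derived state 'yes' for chelicerae fused; it defines the ingroup but does not resolve relationships within it.
Only Bryoinus and Neois show the derived state 'no' for webbed digits, supporting them as a clade.
serrated mandibles: derived state 'no' in Cyanoma only — an autapomorphy, so it tells us nothing about relationships among taxa.
Most parsimonious ingroup topology: (Cyanoma,(Neois,Bryoinus)).
Changes per character on this tree: keeled scales: 1; chelicerae fused: 1; webbed digits: 1; serrated mandibles: 1.
Total = 4.

4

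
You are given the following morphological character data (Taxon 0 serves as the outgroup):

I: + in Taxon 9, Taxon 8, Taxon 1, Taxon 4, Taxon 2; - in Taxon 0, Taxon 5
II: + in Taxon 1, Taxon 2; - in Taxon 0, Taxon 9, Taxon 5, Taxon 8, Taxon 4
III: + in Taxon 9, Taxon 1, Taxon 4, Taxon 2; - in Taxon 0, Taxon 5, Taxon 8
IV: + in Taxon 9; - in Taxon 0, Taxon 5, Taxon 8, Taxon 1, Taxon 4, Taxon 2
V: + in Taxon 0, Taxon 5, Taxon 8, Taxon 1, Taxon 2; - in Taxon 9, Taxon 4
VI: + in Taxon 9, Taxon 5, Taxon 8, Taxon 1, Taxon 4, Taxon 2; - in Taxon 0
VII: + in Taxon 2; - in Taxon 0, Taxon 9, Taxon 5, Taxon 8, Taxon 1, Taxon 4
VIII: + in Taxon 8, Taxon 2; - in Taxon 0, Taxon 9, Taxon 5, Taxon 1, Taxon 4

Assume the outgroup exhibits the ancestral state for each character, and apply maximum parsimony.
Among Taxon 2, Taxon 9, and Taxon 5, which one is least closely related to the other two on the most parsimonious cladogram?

Taxon 5

Character polarity is set by the outgroup: the derived state is whichever differs from the outgroup's state, so for V the derived state is '-', and for the remaining characters it is '+'.
Only Taxon 1, Taxon 2, Taxon 4, Taxon 8, and Taxon 9 show the derived state '+' for I, supporting them as a clade.
II (derived state '+') is shared by Taxon 1 and Taxon 2 — a synapomorphy uniting that clade.
III: derived state '+' in Taxon 1, Taxon 2, Taxon 4, and Taxon 9 only — synapomorphy for {Taxon 1, Taxon 2, Taxon 4, Taxon 9}.
IV: derived state '+' in Taxon 9 only — an autapomorphy, so it tells us nothing about relationships among taxa.
V (derived state '-') is shared by Taxon 4 and Taxon 9 — a synapomorphy uniting that clade.
All ingroup taxa share the derived state '+' for VI; it defines the ingroup but does not resolve relationships within it.
VII: derived state '+' in Taxon 2 only — an autapomorphy, so it tells us nothing about relationships among taxa.
VIII (state '+') occurs in Taxon 2 and Taxon 8 but conflicts with the nesting implied by the other characters — most parsimoniously interpreted as homoplasy.
Most parsimonious ingroup topology: ((((Taxon 9,Taxon 4),(Taxon 1,Taxon 2)),Taxon 8),Taxon 5).
Taxon 2 and Taxon 9 share a more recent common ancestor with each other than either does with Taxon 5, so Taxon 5 is the least closely related of the three.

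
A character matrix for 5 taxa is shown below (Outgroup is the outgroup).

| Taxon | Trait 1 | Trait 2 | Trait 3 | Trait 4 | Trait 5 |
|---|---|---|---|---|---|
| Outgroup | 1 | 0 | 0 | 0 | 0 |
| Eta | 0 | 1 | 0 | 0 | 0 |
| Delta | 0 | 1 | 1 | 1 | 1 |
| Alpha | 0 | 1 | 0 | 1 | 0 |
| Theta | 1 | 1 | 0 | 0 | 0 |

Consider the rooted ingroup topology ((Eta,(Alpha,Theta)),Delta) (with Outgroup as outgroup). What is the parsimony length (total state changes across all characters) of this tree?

Map each character onto ((Eta,(Alpha,Theta)),Delta) (rooted by Outgroup) and count the minimum state changes it requires (Fitch parsimony):
Trait 1: 2; Trait 2: 1; Trait 3: 1; Trait 4: 2; Trait 5: 1.
Total tree length = 7.

7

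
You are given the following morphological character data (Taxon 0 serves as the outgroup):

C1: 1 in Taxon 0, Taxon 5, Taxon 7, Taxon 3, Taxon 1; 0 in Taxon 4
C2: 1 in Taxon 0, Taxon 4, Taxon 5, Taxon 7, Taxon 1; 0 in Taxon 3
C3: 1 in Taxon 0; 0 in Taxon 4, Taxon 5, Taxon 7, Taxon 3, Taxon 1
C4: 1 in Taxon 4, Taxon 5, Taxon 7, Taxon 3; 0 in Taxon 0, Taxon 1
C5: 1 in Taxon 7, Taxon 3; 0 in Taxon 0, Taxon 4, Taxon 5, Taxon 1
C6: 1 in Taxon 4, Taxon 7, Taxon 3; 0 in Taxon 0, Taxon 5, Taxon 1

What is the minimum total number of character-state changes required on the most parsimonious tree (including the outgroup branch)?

6

Character polarity is set by the outgroup: the derived state is whichever differs from the outgroup's state, so for C1, C2, C3 the derived state is '0', and for the remaining characters it is '1'.
C1 (derived state '0') is unique to Taxon 4 (autapomorphy; uninformative for grouping).
C2 (derived state '0') is unique to Taxon 3 (autapomorphy; uninformative for grouping).
All ingroup taxa share the derived state '0' for C3; it defines the ingroup but does not resolve relationships within it.
Only Taxon 3, Taxon 4, Taxon 5, and Taxon 7 show the derived state '1' for C4, supporting them as a clade.
C5 (derived state '1') is shared by Taxon 3 and Taxon 7 — a synapomorphy uniting that clade.
Only Taxon 3, Taxon 4, and Taxon 7 show the derived state '1' for C6, supporting them as a clade.
Most parsimonious ingroup topology: (((Taxon 4,(Taxon 7,Taxon 3)),Taxon 5),Taxon 1).
Changes per character on this tree: C1: 1; C2: 1; C3: 1; C4: 1; C5: 1; C6: 1.
Total = 6.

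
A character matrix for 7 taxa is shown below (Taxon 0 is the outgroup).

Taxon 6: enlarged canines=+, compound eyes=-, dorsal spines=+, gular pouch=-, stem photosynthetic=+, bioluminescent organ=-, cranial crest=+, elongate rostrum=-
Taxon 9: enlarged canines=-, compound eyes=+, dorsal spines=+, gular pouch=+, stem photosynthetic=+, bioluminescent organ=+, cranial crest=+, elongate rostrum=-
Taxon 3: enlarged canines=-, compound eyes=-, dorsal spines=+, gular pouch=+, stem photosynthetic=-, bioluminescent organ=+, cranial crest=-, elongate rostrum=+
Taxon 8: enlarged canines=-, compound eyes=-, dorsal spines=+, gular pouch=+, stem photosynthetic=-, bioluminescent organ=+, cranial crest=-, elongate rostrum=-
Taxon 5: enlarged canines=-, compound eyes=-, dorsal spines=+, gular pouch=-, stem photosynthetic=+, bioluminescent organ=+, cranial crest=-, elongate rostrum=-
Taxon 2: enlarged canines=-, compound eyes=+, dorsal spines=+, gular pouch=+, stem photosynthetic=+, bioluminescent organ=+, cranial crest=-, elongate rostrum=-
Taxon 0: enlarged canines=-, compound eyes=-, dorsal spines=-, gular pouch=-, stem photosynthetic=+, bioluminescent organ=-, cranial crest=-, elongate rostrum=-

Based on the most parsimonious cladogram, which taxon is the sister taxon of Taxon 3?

Taxon 8

Character polarity is set by the outgroup: the derived state is whichever differs from the outgroup's state, so for stem photosynthetic the derived state is '-', and for the remaining characters it is '+'.
enlarged canines: derived state '+' in Taxon 6 only — an autapomorphy, so it tells us nothing about relationships among taxa.
compound eyes (derived state '+') is shared by Taxon 2 and Taxon 9 — a synapomorphy uniting that clade.
All ingroup taxa share the derived state '+' for dorsal spines; it defines the ingroup but does not resolve relationships within it.
Only Taxon 2, Taxon 3, Taxon 8, and Taxon 9 show the derived state '+' for gular pouch, supporting them as a clade.
stem photosynthetic: derived state '-' in Taxon 3 and Taxon 8 only — synapomorphy for {Taxon 3, Taxon 8}.
Only Taxon 2, Taxon 3, Taxon 5, Taxon 8, and Taxon 9 show the derived state '+' for bioluminescent organ, supporting them as a clade.
cranial crest (state '+') occurs in Taxon 6 and Taxon 9 but conflicts with the nesting implied by the other characters — most parsimoniously interpreted as homoplasy.
elongate rostrum (derived state '+') is unique to Taxon 3 (autapomorphy; uninformative for grouping).
Most parsimonious ingroup topology: ((((Taxon 9,Taxon 2),(Taxon 8,Taxon 3)),Taxon 5),Taxon 6).
Taxon 3 and Taxon 8 form a cherry on this tree, so they are sister taxa.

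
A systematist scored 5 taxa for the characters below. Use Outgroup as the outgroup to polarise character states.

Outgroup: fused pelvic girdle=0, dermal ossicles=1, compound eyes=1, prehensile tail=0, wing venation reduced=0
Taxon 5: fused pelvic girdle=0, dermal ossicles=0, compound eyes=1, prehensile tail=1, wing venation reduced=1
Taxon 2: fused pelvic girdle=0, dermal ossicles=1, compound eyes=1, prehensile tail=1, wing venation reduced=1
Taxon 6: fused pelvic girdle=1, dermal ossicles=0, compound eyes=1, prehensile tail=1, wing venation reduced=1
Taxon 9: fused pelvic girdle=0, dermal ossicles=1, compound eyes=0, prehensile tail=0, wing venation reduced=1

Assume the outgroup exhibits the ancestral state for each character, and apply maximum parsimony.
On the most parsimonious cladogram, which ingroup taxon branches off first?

Taxon 9

Character polarity is set by the outgroup: the derived state is whichever differs from the outgroup's state, so for dermal ossicles, compound eyes the derived state is '0', and for the remaining characters it is '1'.
fused pelvic girdle (derived state '1') is unique to Taxon 6 (autapomorphy; uninformative for grouping).
dermal ossicles (derived state '0') is shared by Taxon 5 and Taxon 6 — a synapomorphy uniting that clade.
compound eyes (derived state '0') is unique to Taxon 9 (autapomorphy; uninformative for grouping).
Only Taxon 2, Taxon 5, and Taxon 6 show the derived state '1' for prehensile tail, supporting them as a clade.
All ingroup taxa share the derived state '1' for wing venation reduced; it defines the ingroup but does not resolve relationships within it.
Most parsimonious ingroup topology: (((Taxon 5,Taxon 6),Taxon 2),Taxon 9).
Taxon 9 is sister to the clade containing all other ingroup taxa, so it is the earliest-diverging (most basal) ingroup lineage.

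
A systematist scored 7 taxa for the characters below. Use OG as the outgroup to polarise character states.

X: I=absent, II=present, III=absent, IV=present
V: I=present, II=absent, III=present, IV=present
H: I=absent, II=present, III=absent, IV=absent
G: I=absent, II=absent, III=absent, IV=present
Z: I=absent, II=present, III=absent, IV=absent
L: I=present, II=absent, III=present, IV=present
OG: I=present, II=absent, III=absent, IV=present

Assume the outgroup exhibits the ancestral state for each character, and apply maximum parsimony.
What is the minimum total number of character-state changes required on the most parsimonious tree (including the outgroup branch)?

4

Character polarity is set by the outgroup: the derived state is whichever differs from the outgroup's state, so for I, IV the derived state is 'absent', and for the remaining characters it is 'present'.
I: derived state 'absent' in G, H, X, and Z only — synapomorphy for {G, H, X, Z}.
II: derived state 'present' in H, X, and Z only — synapomorphy for {H, X, Z}.
III (derived state 'present') is shared by L and V — a synapomorphy uniting that clade.
IV (derived state 'absent') is shared by H and Z — a synapomorphy uniting that clade.
Most parsimonious ingroup topology: ((G,((Z,H),X)),(V,L)).
Changes per character on this tree: I: 1; II: 1; III: 1; IV: 1.
Total = 4.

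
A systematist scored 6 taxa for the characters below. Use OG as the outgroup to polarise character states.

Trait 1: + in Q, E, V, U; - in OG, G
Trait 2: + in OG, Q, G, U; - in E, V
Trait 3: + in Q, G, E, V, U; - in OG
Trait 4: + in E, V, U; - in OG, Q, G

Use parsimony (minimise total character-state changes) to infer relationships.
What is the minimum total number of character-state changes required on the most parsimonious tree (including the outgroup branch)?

4

Character polarity is set by the outgroup: the derived state is whichever differs from the outgroup's state, so for Trait 2 the derived state is '-', and for the remaining characters it is '+'.
Only E, Q, U, and V show the derived state '+' for Trait 1, supporting them as a clade.
Trait 2: derived state '-' in E and V only — synapomorphy for {E, V}.
Trait 3 (derived state '+') is shared by all ingroup taxa — unites the whole ingroup.
Only E, U, and V show the derived state '+' for Trait 4, supporting them as a clade.
Most parsimonious ingroup topology: ((Q,((E,V),U)),G).
Changes per character on this tree: Trait 1: 1; Trait 2: 1; Trait 3: 1; Trait 4: 1.
Total = 4.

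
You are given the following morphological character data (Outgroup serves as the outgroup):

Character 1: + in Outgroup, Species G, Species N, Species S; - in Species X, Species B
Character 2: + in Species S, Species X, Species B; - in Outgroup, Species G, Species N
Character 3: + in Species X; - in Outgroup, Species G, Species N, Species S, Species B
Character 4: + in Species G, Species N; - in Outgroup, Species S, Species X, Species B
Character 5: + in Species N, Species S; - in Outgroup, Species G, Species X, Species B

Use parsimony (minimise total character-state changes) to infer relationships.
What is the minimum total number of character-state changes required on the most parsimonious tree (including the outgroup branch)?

6

Character polarity is set by the outgroup: the derived state is whichever differs from the outgroup's state, so for Character 1 the derived state is '-', and for the remaining characters it is '+'.
Only Species B and Species X show the derived state '-' for Character 1, supporting them as a clade.
Only Species B, Species S, and Species X show the derived state '+' for Character 2, supporting them as a clade.
Character 3: derived state '+' in Species X only — an autapomorphy, so it tells us nothing about relationships among taxa.
Character 4: derived state '+' in Species G and Species N only — synapomorphy for {Species G, Species N}.
Character 5 (state '+') occurs in Species N and Species S but conflicts with the nesting implied by the other characters — most parsimoniously interpreted as homoplasy.
Most parsimonious ingroup topology: ((Species G,Species N),(Species S,(Species X,Species B))).
Changes per character on this tree: Character 1: 1; Character 2: 1; Character 3: 1; Character 4: 1; Character 5: 2.
Total = 6.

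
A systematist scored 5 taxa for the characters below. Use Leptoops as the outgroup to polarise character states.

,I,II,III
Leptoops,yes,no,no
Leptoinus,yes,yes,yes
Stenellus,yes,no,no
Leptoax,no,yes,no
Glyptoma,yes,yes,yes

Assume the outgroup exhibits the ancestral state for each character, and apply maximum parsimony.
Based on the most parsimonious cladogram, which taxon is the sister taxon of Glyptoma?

Character polarity is set by the outgroup: the derived state is whichever differs from the outgroup's state, so for I the derived state is 'no', and for the remaining characters it is 'yes'.
I: derived state 'no' in Leptoax only — an autapomorphy, so it tells us nothing about relationships among taxa.
Only Glyptoma, Leptoax, and Leptoinus show the derived state 'yes' for II, supporting them as a clade.
III: derived state 'yes' in Glyptoma and Leptoinus only — synapomorphy for {Glyptoma, Leptoinus}.
Most parsimonious ingroup topology: (((Leptoinus,Glyptoma),Leptoax),Stenellus).
Glyptoma and Leptoinus form a cherry on this tree, so they are sister taxa.

Leptoinus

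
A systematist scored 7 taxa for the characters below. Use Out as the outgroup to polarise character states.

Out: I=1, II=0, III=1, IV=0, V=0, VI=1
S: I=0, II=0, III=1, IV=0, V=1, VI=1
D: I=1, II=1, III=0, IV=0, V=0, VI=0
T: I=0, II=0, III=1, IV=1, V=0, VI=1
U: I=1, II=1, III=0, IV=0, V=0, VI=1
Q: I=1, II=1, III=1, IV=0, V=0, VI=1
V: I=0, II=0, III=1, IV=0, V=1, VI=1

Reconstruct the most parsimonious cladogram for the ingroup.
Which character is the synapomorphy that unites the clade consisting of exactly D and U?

Character polarity is set by the outgroup: the derived state is whichever differs from the outgroup's state, so for I, III, VI the derived state is '0', and for the remaining characters it is '1'.
Only S, T, and V show the derived state '0' for I, supporting them as a clade.
II (derived state '1') is shared by D, Q, and U — a synapomorphy uniting that clade.
III (derived state '0') is shared by D and U — a synapomorphy uniting that clade.
IV (derived state '1') is unique to T (autapomorphy; uninformative for grouping).
V (derived state '1') is shared by S and V — a synapomorphy uniting that clade.
VI: derived state '0' in D only — an autapomorphy, so it tells us nothing about relationships among taxa.
Most parsimonious ingroup topology: (((S,V),T),((D,U),Q)).
The clade {D, U} is supported by III: its derived state '0' occurs in exactly those taxa and in no other taxon (including the outgroup).

III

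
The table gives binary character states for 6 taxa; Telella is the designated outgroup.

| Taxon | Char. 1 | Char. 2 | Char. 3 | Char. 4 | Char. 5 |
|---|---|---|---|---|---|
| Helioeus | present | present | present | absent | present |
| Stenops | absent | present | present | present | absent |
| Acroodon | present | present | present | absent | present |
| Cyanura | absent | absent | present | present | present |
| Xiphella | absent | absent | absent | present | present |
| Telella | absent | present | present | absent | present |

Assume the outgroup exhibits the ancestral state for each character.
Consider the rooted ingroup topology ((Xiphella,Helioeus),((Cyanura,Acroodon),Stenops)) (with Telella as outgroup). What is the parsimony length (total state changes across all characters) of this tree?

Map each character onto ((Xiphella,Helioeus),((Cyanura,Acroodon),Stenops)) (rooted by Telella) and count the minimum state changes it requires (Fitch parsimony):
Char. 1: 2; Char. 2: 2; Char. 3: 1; Char. 4: 3; Char. 5: 1.
Total tree length = 9.

9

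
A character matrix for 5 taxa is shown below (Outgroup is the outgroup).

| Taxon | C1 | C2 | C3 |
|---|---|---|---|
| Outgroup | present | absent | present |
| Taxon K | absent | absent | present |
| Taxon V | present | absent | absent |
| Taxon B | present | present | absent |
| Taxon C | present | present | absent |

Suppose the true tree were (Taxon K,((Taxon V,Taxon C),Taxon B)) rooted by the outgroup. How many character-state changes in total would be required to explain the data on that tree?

Map each character onto (Taxon K,((Taxon V,Taxon C),Taxon B)) (rooted by Outgroup) and count the minimum state changes it requires (Fitch parsimony):
C1: 1; C2: 2; C3: 1.
Total tree length = 4.

4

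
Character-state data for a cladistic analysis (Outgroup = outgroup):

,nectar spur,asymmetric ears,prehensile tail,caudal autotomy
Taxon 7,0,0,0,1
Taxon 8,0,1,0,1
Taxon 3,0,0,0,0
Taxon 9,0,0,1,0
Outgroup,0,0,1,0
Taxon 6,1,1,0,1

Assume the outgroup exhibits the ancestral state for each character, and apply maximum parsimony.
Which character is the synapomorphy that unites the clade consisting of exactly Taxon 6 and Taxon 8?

Character polarity is set by the outgroup: the derived state is whichever differs from the outgroup's state, so for prehensile tail the derived state is '0', and for the remaining characters it is '1'.
nectar spur: derived state '1' in Taxon 6 only — an autapomorphy, so it tells us nothing about relationships among taxa.
asymmetric ears: derived state '1' in Taxon 6 and Taxon 8 only — synapomorphy for {Taxon 6, Taxon 8}.
prehensile tail (derived state '0') is shared by Taxon 3, Taxon 6, Taxon 7, and Taxon 8 — a synapomorphy uniting that clade.
caudal autotomy (derived state '1') is shared by Taxon 6, Taxon 7, and Taxon 8 — a synapomorphy uniting that clade.
Most parsimonious ingroup topology: ((((Taxon 8,Taxon 6),Taxon 7),Taxon 3),Taxon 9).
The clade {Taxon 6, Taxon 8} is supported by asymmetric ears: its derived state '1' occurs in exactly those taxa and in no other taxon (including the outgroup).

asymmetric ears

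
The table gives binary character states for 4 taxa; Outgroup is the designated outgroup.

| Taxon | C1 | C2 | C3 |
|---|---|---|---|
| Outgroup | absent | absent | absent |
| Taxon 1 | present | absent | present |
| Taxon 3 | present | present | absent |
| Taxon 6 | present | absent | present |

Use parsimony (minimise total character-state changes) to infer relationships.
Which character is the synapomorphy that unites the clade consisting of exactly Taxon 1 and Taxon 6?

The outgroup has state 'absent' for every character, so 'present' is the derived state throughout.
All ingroup taxa share the derived state 'present' for C1; it defines the ingroup but does not resolve relationships within it.
C2: derived state 'present' in Taxon 3 only — an autapomorphy, so it tells us nothing about relationships among taxa.
C3: derived state 'present' in Taxon 1 and Taxon 6 only — synapomorphy for {Taxon 1, Taxon 6}.
Most parsimonious ingroup topology: ((Taxon 1,Taxon 6),Taxon 3).
The clade {Taxon 1, Taxon 6} is supported by C3: its derived state 'present' occurs in exactly those taxa and in no other taxon (including the outgroup).

C3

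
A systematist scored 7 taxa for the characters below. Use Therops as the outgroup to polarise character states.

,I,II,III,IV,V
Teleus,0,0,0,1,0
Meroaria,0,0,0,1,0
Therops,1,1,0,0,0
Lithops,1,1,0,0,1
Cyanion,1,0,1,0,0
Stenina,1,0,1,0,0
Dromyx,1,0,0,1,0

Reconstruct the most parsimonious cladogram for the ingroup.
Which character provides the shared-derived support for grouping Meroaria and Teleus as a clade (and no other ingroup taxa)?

I

Character polarity is set by the outgroup: the derived state is whichever differs from the outgroup's state, so for I, II the derived state is '0', and for the remaining characters it is '1'.
I: derived state '0' in Meroaria and Teleus only — synapomorphy for {Meroaria, Teleus}.
II: derived state '0' in Cyanion, Dromyx, Meroaria, Stenina, and Teleus only — synapomorphy for {Cyanion, Dromyx, Meroaria, Stenina, Teleus}.
III (derived state '1') is shared by Cyanion and Stenina — a synapomorphy uniting that clade.
Only Dromyx, Meroaria, and Teleus show the derived state '1' for IV, supporting them as a clade.
V: derived state '1' in Lithops only — an autapomorphy, so it tells us nothing about relationships among taxa.
Most parsimonious ingroup topology: (((Dromyx,(Teleus,Meroaria)),(Cyanion,Stenina)),Lithops).
The clade {Meroaria, Teleus} is supported by I: its derived state '0' occurs in exactly those taxa and in no other taxon (including the outgroup).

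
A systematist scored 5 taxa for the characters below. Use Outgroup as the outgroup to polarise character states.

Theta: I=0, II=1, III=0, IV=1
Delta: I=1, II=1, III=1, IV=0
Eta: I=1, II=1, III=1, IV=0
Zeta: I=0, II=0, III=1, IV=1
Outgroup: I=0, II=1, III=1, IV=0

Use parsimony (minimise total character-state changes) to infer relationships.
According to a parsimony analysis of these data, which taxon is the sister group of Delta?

Eta

Character polarity is set by the outgroup: the derived state is whichever differs from the outgroup's state, so for II, III the derived state is '0', and for the remaining characters it is '1'.
Only Delta and Eta show the derived state '1' for I, supporting them as a clade.
II: derived state '0' in Zeta only — an autapomorphy, so it tells us nothing about relationships among taxa.
III: derived state '0' in Theta only — an autapomorphy, so it tells us nothing about relationships among taxa.
IV: derived state '1' in Theta and Zeta only — synapomorphy for {Theta, Zeta}.
Most parsimonious ingroup topology: ((Zeta,Theta),(Eta,Delta)).
Delta and Eta form a cherry on this tree, so they are sister taxa.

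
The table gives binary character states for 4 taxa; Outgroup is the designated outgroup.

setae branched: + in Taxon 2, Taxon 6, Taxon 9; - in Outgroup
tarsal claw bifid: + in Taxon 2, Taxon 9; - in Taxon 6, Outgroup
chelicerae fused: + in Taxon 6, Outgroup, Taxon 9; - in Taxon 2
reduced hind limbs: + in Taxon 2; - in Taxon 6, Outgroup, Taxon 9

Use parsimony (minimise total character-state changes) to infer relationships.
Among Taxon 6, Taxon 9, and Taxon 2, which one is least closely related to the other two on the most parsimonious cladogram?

Character polarity is set by the outgroup: the derived state is whichever differs from the outgroup's state, so for chelicerae fused the derived state is '-', and for the remaining characters it is '+'.
All ingroup taxa share the derived state '+' for setae branched; it defines the ingroup but does not resolve relationships within it.
tarsal claw bifid: derived state '+' in Taxon 2 and Taxon 9 only — synapomorphy for {Taxon 2, Taxon 9}.
chelicerae fused: derived state '-' in Taxon 2 only — an autapomorphy, so it tells us nothing about relationships among taxa.
reduced hind limbs (derived state '+') is unique to Taxon 2 (autapomorphy; uninformative for grouping).
Most parsimonious ingroup topology: (Taxon 6,(Taxon 2,Taxon 9)).
Taxon 9 and Taxon 2 share a more recent common ancestor with each other than either does with Taxon 6, so Taxon 6 is the least closely related of the three.

Taxon 6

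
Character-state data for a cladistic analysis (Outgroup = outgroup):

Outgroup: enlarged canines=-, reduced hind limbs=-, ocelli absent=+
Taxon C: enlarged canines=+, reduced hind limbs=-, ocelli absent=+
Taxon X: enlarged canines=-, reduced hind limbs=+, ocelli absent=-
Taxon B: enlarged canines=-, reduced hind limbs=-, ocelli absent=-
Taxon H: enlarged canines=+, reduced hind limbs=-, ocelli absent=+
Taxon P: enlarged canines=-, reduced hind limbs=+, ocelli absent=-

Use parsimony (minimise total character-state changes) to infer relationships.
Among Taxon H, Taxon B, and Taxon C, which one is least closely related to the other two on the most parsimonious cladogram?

Taxon B

Character polarity is set by the outgroup: the derived state is whichever differs from the outgroup's state, so for ocelli absent the derived state is '-', and for the remaining characters it is '+'.
Only Taxon C and Taxon H show the derived state '+' for enlarged canines, supporting them as a clade.
reduced hind limbs (derived state '+') is shared by Taxon P and Taxon X — a synapomorphy uniting that clade.
Only Taxon B, Taxon P, and Taxon X show the derived state '-' for ocelli absent, supporting them as a clade.
Most parsimonious ingroup topology: ((Taxon C,Taxon H),((Taxon X,Taxon P),Taxon B)).
Taxon C and Taxon H share a more recent common ancestor with each other than either does with Taxon B, so Taxon B is the least closely related of the three.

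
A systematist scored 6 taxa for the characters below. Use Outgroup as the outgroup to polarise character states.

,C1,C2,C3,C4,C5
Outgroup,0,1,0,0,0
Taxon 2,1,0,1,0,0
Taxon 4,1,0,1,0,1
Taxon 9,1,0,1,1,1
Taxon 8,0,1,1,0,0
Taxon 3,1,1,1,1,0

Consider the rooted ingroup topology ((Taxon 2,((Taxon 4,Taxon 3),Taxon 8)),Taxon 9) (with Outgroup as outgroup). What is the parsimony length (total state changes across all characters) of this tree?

10

Map each character onto ((Taxon 2,((Taxon 4,Taxon 3),Taxon 8)),Taxon 9) (rooted by Outgroup) and count the minimum state changes it requires (Fitch parsimony):
C1: 2; C2: 3; C3: 1; C4: 2; C5: 2.
Total tree length = 10.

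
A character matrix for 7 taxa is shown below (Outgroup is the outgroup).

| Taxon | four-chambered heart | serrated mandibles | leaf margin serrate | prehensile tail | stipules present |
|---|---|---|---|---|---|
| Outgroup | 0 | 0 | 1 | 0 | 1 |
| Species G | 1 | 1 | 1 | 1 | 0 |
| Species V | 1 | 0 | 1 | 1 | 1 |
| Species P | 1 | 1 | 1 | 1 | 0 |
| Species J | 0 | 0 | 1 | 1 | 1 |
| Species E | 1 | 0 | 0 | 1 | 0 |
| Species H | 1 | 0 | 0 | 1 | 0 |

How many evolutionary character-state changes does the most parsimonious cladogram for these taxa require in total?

5

Character polarity is set by the outgroup: the derived state is whichever differs from the outgroup's state, so for leaf margin serrate, stipules present the derived state is '0', and for the remaining characters it is '1'.
Only Species E, Species G, Species H, Species P, and Species V show the derived state '1' for four-chambered heart, supporting them as a clade.
serrated mandibles: derived state '1' in Species G and Species P only — synapomorphy for {Species G, Species P}.
leaf margin serrate (derived state '0') is shared by Species E and Species H — a synapomorphy uniting that clade.
All ingroup taxa share the derived state '1' for prehensile tail; it defines the ingroup but does not resolve relationships within it.
Only Species E, Species G, Species H, and Species P show the derived state '0' for stipules present, supporting them as a clade.
Most parsimonious ingroup topology: ((((Species G,Species P),(Species E,Species H)),Species V),Species J).
Changes per character on this tree: four-chambered heart: 1; serrated mandibles: 1; leaf margin serrate: 1; prehensile tail: 1; stipules present: 1.
Total = 5.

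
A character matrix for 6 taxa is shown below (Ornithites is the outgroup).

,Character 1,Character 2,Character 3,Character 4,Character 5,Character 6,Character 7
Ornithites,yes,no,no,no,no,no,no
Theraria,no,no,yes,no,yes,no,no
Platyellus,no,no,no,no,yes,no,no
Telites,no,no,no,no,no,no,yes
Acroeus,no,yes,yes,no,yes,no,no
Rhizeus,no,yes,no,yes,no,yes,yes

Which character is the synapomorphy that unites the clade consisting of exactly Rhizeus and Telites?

Character 7

Character polarity is set by the outgroup: the derived state is whichever differs from the outgroup's state, so for Character 1 the derived state is 'no', and for the remaining characters it is 'yes'.
All ingroup taxa share the derived state 'no' for Character 1; it defines the ingroup but does not resolve relationships within it.
Character 2 groups Acroeus and Rhizeus, which is incompatible with the clades supported by the remaining characters; treating it as convergent (homoplasy) costs fewer steps than any alternative tree.
Character 3: derived state 'yes' in Acroeus and Theraria only — synapomorphy for {Acroeus, Theraria}.
Character 4 (derived state 'yes') is unique to Rhizeus (autapomorphy; uninformative for grouping).
Only Acroeus, Platyellus, and Theraria show the derived state 'yes' for Character 5, supporting them as a clade.
Character 6: derived state 'yes' in Rhizeus only — an autapomorphy, so it tells us nothing about relationships among taxa.
Only Rhizeus and Telites show the derived state 'yes' for Character 7, supporting them as a clade.
Most parsimonious ingroup topology: (((Theraria,Acroeus),Platyellus),(Telites,Rhizeus)).
The clade {Rhizeus, Telites} is supported by Character 7: its derived state 'yes' occurs in exactly those taxa and in no other taxon (including the outgroup).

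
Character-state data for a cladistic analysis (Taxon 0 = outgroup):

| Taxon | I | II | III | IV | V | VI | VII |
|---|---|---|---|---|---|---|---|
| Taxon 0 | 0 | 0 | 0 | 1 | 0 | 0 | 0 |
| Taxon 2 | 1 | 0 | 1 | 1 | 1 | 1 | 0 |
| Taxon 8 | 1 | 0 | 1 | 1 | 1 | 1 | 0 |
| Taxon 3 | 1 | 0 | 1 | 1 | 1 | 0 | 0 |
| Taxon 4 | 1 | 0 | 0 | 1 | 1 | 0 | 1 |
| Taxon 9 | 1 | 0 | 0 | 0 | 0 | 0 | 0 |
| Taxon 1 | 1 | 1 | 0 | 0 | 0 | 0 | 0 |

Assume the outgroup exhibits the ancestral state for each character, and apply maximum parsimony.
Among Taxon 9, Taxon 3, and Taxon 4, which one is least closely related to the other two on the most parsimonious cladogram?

Character polarity is set by the outgroup: the derived state is whichever differs from the outgroup's state, so for IV the derived state is '0', and for the remaining characters it is '1'.
I (derived state '1') is shared by all ingroup taxa — unites the whole ingroup.
II: derived state '1' in Taxon 1 only — an autapomorphy, so it tells us nothing about relationships among taxa.
III: derived state '1' in Taxon 2, Taxon 3, and Taxon 8 only — synapomorphy for {Taxon 2, Taxon 3, Taxon 8}.
IV: derived state '0' in Taxon 1 and Taxon 9 only — synapomorphy for {Taxon 1, Taxon 9}.
Only Taxon 2, Taxon 3, Taxon 4, and Taxon 8 show the derived state '1' for V, supporting them as a clade.
Only Taxon 2 and Taxon 8 show the derived state '1' for VI, supporting them as a clade.
VII: derived state '1' in Taxon 4 only — an autapomorphy, so it tells us nothing about relationships among taxa.
Most parsimonious ingroup topology: ((((Taxon 2,Taxon 8),Taxon 3),Taxon 4),(Taxon 9,Taxon 1)).
Taxon 3 and Taxon 4 share a more recent common ancestor with each other than either does with Taxon 9, so Taxon 9 is the least closely related of the three.

Taxon 9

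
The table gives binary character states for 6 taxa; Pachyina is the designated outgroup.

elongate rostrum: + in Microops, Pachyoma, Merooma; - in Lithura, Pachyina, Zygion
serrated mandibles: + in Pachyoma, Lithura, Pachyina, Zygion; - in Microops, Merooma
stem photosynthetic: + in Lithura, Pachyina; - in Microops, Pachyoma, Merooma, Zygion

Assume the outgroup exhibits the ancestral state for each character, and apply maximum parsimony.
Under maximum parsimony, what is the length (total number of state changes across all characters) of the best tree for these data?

3

Character polarity is set by the outgroup: the derived state is whichever differs from the outgroup's state, so for serrated mandibles, stem photosynthetic the derived state is '-', and for the remaining characters it is '+'.
elongate rostrum (derived state '+') is shared by Merooma, Microops, and Pachyoma — a synapomorphy uniting that clade.
serrated mandibles: derived state '-' in Merooma and Microops only — synapomorphy for {Merooma, Microops}.
Only Merooma, Microops, Pachyoma, and Zygion show the derived state '-' for stem photosynthetic, supporting them as a clade.
Most parsimonious ingroup topology: ((((Microops,Merooma),Pachyoma),Zygion),Lithura).
Changes per character on this tree: elongate rostrum: 1; serrated mandibles: 1; stem photosynthetic: 1.
Total = 3.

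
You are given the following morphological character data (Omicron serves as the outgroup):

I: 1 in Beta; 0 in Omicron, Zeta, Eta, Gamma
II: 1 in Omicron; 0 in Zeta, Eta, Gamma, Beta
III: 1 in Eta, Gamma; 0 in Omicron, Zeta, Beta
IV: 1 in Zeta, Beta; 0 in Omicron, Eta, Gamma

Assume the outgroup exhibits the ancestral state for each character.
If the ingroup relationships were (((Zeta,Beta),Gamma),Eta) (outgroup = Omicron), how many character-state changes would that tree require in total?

5

Map each character onto (((Zeta,Beta),Gamma),Eta) (rooted by Omicron) and count the minimum state changes it requires (Fitch parsimony):
I: 1; II: 1; III: 2; IV: 1.
Total tree length = 5.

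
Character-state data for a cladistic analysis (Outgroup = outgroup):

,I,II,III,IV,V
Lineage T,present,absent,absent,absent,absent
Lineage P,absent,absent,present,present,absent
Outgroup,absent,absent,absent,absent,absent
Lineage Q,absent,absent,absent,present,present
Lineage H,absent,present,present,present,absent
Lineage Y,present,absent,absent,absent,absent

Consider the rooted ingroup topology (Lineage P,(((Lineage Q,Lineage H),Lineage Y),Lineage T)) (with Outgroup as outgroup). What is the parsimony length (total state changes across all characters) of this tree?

8

Map each character onto (Lineage P,(((Lineage Q,Lineage H),Lineage Y),Lineage T)) (rooted by Outgroup) and count the minimum state changes it requires (Fitch parsimony):
I: 2; II: 1; III: 2; IV: 2; V: 1.
Total tree length = 8.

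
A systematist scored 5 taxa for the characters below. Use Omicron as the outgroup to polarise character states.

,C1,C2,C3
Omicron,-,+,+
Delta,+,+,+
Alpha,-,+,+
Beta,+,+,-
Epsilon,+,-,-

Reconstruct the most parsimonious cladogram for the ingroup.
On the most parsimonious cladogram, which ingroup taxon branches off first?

Character polarity is set by the outgroup: the derived state is whichever differs from the outgroup's state, so for C2, C3 the derived state is '-', and for the remaining characters it is '+'.
C1: derived state '+' in Beta, Delta, and Epsilon only — synapomorphy for {Beta, Delta, Epsilon}.
C2 (derived state '-') is unique to Epsilon (autapomorphy; uninformative for grouping).
C3: derived state '-' in Beta and Epsilon only — synapomorphy for {Beta, Epsilon}.
Most parsimonious ingroup topology: ((Delta,(Beta,Epsilon)),Alpha).
Alpha is sister to the clade containing all other ingroup taxa, so it is the earliest-diverging (most basal) ingroup lineage.

Alpha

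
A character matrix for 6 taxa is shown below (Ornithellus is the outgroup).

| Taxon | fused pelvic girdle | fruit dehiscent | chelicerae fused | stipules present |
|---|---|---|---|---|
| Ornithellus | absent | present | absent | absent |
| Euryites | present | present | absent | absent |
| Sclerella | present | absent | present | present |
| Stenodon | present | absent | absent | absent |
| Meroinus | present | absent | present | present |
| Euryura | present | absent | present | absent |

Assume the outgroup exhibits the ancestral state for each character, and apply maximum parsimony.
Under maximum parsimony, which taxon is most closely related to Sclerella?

Meroinus

Character polarity is set by the outgroup: the derived state is whichever differs from the outgroup's state, so for fruit dehiscent the derived state is 'absent', and for the remaining characters it is 'present'.
fused pelvic girdle (derived state 'present') is shared by all ingroup taxa — unites the whole ingroup.
fruit dehiscent (derived state 'absent') is shared by Euryura, Meroinus, Sclerella, and Stenodon — a synapomorphy uniting that clade.
Only Euryura, Meroinus, and Sclerella show the derived state 'present' for chelicerae fused, supporting them as a clade.
Only Meroinus and Sclerella show the derived state 'present' for stipules present, supporting them as a clade.
Most parsimonious ingroup topology: (Euryites,(((Sclerella,Meroinus),Euryura),Stenodon)).
Sclerella and Meroinus form a cherry on this tree, so they are sister taxa.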